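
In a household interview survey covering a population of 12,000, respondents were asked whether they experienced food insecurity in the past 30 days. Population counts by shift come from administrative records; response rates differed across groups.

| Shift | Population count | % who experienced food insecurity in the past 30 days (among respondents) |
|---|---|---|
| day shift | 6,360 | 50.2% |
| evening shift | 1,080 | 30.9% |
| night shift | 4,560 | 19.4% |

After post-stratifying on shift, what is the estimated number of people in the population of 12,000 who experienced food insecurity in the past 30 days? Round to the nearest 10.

Apply each group's respondent rate to its population count:
  day shift: 6,360 × 50.2% = 3192.72
  evening shift: 1,080 × 30.9% = 333.72
  night shift: 4,560 × 19.4% = 884.64
Estimated total = 4411.08 → 4,410.

4,410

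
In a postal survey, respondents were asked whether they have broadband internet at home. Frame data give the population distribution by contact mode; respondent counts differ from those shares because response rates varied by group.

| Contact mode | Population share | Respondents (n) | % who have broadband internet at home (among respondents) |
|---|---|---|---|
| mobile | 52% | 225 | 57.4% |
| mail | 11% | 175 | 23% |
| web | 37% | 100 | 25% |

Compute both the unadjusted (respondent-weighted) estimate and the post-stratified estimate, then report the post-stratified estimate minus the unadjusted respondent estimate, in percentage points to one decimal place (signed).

+2.7 percentage points

Naive respondent-only estimate (weights = respondent counts):
  (225/500)×57.4 + (175/500)×23 + (100/500)×25 = 38.88%
Reweighting by population contact mode shares:
  0.52×57.4 + 0.11×23 + 0.37×25 = 41.628%
Difference = 41.628 − 38.88 = 2.748 pp.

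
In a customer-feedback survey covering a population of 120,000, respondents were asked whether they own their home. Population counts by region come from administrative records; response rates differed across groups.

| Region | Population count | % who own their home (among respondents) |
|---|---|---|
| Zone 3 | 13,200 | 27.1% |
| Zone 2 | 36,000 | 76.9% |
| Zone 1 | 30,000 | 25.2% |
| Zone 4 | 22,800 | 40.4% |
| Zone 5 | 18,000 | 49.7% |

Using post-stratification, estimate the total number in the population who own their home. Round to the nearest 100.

Estimated count per cell = population count × respondent percentage:
  Zone 3: 13,200 × 27.1% = 3577.2
  Zone 2: 36,000 × 76.9% = 27,684
  Zone 1: 30,000 × 25.2% = 7560
  Zone 4: 22,800 × 40.4% = 9211.2
  Zone 5: 18,000 × 49.7% = 8946
Estimated total = 56978.4 → 57,000.

57,000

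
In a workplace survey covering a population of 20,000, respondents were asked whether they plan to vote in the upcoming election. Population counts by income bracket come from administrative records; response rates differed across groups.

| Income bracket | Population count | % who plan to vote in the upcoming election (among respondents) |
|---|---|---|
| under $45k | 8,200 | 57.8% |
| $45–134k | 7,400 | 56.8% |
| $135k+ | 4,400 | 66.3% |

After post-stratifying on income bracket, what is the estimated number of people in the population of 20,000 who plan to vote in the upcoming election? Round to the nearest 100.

11,900

Estimated count per cell = population count × respondent percentage:
  under $45k: 8,200 × 57.8% = 4739.6
  $45–134k: 7,400 × 56.8% = 4203.2
  $135k+: 4,400 × 66.3% = 2917.2
Estimated total = 11,860 → 11,900.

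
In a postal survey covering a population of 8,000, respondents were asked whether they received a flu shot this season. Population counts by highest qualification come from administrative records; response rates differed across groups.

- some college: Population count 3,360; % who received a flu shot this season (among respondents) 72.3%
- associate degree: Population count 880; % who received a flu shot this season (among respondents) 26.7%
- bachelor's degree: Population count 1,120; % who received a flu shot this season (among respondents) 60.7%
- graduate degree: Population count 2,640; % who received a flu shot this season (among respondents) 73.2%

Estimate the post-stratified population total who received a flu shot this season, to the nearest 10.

Estimated count per cell = population count × respondent percentage:
  some college: 3,360 × 72.3% = 2429.28
  associate degree: 880 × 26.7% = 234.96
  bachelor's degree: 1,120 × 60.7% = 679.84
  graduate degree: 2,640 × 73.2% = 1932.48
Estimated total = 5276.56 → 5,280.

5,280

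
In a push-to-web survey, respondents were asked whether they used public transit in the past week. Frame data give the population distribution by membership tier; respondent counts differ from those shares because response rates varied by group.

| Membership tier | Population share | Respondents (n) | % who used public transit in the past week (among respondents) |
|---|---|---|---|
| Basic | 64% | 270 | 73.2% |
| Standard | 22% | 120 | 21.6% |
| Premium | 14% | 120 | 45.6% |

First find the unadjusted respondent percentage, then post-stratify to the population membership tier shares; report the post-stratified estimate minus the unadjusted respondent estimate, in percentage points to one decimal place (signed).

Unadjusted (pooled respondent) estimate weights by respondent counts:
  (270/510)×73.2 + (120/510)×21.6 + (120/510)×45.6 = 54.5647%
Reweighting by population membership tier shares:
  0.64×73.2 + 0.22×21.6 + 0.14×45.6 = 57.984%
Difference = 57.984 − 54.5647 = 3.4193 pp.

+3.4 percentage points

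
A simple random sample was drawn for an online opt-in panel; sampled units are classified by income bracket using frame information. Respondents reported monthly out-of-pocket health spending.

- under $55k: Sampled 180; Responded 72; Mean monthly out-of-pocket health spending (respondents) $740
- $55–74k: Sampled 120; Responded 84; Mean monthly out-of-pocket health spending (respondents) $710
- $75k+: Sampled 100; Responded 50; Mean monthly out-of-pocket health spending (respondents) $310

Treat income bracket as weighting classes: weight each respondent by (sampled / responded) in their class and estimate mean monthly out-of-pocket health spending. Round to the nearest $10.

Class response rates: under $55k 72/180 = 40%, $55–74k 84/120 = 70%, $75k+ 50/100 = 50%.
With weight = n_sampled/n_responded per class, the weighted class total is n_sampled:
  under $55k: 180 × 740 = 133,200
  $55–74k: 120 × 710 = 85,200
  $75k+: 100 × 310 = 31,000
Adjusted estimate = 249,400 / 400 = 623.5 → $620.

$620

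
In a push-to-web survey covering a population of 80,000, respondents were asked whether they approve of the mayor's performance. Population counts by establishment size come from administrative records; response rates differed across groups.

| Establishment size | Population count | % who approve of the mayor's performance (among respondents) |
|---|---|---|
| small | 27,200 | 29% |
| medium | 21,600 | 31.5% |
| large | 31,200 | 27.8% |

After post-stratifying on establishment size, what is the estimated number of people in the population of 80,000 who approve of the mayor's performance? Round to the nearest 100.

Apply each group's respondent rate to its population count:
  small: 27,200 × 29% = 7888
  medium: 21,600 × 31.5% = 6804
  large: 31,200 × 27.8% = 8673.6
Estimated total = 23365.6 → 23,400.

23,400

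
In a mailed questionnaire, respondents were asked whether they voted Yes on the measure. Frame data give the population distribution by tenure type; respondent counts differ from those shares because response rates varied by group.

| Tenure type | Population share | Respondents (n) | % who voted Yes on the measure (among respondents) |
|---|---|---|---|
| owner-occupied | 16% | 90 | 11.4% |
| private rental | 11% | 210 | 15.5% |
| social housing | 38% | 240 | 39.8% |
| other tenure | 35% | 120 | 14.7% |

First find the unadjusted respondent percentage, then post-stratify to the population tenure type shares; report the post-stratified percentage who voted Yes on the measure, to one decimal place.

23.8%

Unadjusted (pooled respondent) estimate weights by respondent counts:
  (90/660)×11.4 + (210/660)×15.5 + (240/660)×39.8 + (120/660)×14.7 = 23.6318%
Post-stratified estimate weights by population shares:
  0.16×11.4 + 0.11×15.5 + 0.38×39.8 + 0.35×14.7 = 23.798%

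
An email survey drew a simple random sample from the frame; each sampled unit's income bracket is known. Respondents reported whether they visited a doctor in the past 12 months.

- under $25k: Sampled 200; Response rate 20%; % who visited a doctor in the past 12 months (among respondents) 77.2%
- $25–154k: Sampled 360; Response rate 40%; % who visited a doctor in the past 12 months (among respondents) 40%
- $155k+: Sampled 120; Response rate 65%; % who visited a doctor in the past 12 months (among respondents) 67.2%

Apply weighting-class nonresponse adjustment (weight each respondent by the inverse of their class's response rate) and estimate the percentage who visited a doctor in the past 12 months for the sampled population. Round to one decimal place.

55.7%

Inverse-response-rate weighting restores each class to its sampled count, so class totals weight by n_sampled:
  under $25k: 200 × 77.2 = 15,440
  $25–154k: 360 × 40 = 14,400
  $155k+: 120 × 67.2 = 8064
Adjusted estimate = 37,904 / 680 = 55.7412 → 55.7%.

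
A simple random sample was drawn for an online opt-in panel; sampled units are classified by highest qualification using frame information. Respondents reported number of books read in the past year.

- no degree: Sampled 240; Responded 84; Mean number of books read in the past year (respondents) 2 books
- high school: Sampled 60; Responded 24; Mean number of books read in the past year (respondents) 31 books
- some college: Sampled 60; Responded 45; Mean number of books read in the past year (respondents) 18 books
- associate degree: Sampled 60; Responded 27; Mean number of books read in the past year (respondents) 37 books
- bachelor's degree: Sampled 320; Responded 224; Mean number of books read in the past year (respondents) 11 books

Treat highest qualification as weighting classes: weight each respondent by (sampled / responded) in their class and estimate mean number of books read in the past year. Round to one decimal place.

Class response rates: no degree 84/240 = 35%, high school 24/60 = 40%, some college 45/60 = 75%, associate degree 27/60 = 45%, bachelor's degree 224/320 = 70%.
With weight = n_sampled/n_responded per class, the weighted class total is n_sampled:
  no degree: 240 × 2 = 480
  high school: 60 × 31 = 1860
  some college: 60 × 18 = 1080
  associate degree: 60 × 37 = 2220
  bachelor's degree: 320 × 11 = 3520
Adjusted estimate = 9160 / 740 = 12.3784 → 12.4.

12.4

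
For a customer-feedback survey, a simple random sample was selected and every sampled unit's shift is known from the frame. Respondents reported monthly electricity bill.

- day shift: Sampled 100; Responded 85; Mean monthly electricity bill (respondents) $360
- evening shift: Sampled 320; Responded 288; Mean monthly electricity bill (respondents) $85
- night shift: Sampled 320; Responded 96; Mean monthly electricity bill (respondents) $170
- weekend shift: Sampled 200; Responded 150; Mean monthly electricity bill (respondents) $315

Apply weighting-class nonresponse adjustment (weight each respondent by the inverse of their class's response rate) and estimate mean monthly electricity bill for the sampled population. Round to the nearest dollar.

Class response rates: day shift 85/100 = 85%, evening shift 288/320 = 90%, night shift 96/320 = 30%, weekend shift 150/200 = 75%.
Weighting each respondent by the inverse class response rate inflates each class back to its sampled size, so the class weight is n_sampled:
  day shift: 100 × 360 = 36,000
  evening shift: 320 × 85 = 27,200
  night shift: 320 × 170 = 54,400
  weekend shift: 200 × 315 = 63,000
Adjusted estimate = 180,600 / 940 = 192.128 → $192.

$192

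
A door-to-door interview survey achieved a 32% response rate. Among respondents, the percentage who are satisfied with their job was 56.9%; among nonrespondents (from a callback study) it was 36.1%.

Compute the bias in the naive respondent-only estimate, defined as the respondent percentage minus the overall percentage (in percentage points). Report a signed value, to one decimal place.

Nonresponse fraction = 1 − 0.32 = 0.68.
Bias = (nonresponse fraction) × (respondent percentage − nonrespondent percentage)
     = 0.68 × (56.9 − 36.1) = 0.68 × 20.8 = 14.144.

+14.1 percentage points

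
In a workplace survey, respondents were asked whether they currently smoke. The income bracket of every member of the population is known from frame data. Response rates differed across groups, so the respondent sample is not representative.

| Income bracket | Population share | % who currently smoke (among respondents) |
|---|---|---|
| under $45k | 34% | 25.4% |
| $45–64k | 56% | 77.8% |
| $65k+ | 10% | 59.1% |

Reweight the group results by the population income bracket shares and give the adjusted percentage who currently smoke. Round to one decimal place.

58.1%

Weight each group's respondent value by its population share:
  under $45k: 0.34 × 25.4 = 8.636
  $45–64k: 0.56 × 77.8 = 43.568
  $65k+: 0.1 × 59.1 = 5.91
Post-stratified estimate = 58.114 → 58.1%.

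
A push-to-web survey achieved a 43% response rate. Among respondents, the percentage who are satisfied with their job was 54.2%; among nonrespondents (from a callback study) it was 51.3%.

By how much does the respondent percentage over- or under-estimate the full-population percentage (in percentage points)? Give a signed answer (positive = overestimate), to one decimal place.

Nonresponse fraction = 1 − 0.43 = 0.57.
Bias = (nonresponse fraction) × (respondent percentage − nonrespondent percentage)
     = 0.57 × (54.2 − 51.3) = 0.57 × 2.9 = 1.653.

+1.7 percentage points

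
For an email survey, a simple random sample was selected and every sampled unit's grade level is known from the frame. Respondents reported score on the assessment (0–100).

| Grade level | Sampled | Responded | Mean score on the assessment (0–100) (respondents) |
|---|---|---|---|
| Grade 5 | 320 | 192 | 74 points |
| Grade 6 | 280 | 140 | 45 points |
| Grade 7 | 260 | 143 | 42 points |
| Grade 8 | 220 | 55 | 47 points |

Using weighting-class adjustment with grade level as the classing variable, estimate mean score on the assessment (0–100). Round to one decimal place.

53.3

Response rates by class: Grade 5 192/320 = 60%, Grade 6 140/280 = 50%, Grade 7 143/260 = 55%, Grade 8 55/220 = 25%.
Weighting each respondent by the inverse class response rate inflates each class back to its sampled size, so the class weight is n_sampled:
  Grade 5: 320 × 74 = 23,680
  Grade 6: 280 × 45 = 12,600
  Grade 7: 260 × 42 = 10,920
  Grade 8: 220 × 47 = 10,340
Adjusted estimate = 57,540 / 1,080 = 53.2778 → 53.3.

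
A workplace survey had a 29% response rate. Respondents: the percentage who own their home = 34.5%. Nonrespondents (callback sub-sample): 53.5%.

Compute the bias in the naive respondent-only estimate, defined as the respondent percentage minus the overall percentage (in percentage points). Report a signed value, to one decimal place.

Nonresponse fraction = 1 − 0.29 = 0.71.
Bias = (nonresponse fraction) × (respondent percentage − nonrespondent percentage)
     = 0.71 × (34.5 − 53.5) = 0.71 × -19 = -13.49.

-13.5 percentage points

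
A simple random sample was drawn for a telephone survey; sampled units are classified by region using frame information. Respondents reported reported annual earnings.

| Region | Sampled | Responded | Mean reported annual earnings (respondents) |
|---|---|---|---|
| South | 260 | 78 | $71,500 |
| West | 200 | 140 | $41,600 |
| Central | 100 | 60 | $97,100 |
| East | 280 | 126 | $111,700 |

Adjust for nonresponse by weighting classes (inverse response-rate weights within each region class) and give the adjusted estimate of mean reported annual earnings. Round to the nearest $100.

$80,800

Response rates by class: South 78/260 = 30%, West 140/200 = 70%, Central 60/100 = 60%, East 126/280 = 45%.
Weighting each respondent by the inverse class response rate inflates each class back to its sampled size, so the class weight is n_sampled:
  South: 260 × 71,500 = 18,590,000
  West: 200 × 41,600 = 8,320,000
  Central: 100 × 97,100 = 9,710,000
  East: 280 × 111,700 = 31,276,000
Adjusted estimate = 67,896,000 / 840 = 80828.6 → $80,800.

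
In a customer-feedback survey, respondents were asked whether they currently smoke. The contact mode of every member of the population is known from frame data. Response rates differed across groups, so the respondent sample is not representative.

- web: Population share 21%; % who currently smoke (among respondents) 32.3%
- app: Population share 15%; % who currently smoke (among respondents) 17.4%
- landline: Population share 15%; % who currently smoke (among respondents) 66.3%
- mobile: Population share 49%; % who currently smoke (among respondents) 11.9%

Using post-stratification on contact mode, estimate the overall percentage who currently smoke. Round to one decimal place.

25.2%

Post-stratification weights by population share, not respondent share:
  web: 0.21 × 32.3 = 6.783
  app: 0.15 × 17.4 = 2.61
  landline: 0.15 × 66.3 = 9.945
  mobile: 0.49 × 11.9 = 5.831
Post-stratified estimate = 25.169 → 25.2%.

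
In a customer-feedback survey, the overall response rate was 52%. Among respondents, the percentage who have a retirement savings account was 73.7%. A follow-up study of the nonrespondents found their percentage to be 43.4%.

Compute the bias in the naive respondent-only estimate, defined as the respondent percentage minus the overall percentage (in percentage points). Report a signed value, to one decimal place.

+14.5 percentage points

Nonresponse fraction = 1 − 0.52 = 0.48.
Bias = (nonresponse fraction) × (respondent percentage − nonrespondent percentage)
     = 0.48 × (73.7 − 43.4) = 0.48 × 30.3 = 14.544.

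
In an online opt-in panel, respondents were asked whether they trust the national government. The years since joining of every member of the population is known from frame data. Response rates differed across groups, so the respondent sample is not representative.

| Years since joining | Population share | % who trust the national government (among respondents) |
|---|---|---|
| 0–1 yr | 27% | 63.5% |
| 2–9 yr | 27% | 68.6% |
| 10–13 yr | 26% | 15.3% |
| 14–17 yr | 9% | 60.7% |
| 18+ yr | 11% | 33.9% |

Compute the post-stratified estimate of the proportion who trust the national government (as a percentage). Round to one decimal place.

Weight each group's respondent value by its population share:
  0–1 yr: 0.27 × 63.5 = 17.145
  2–9 yr: 0.27 × 68.6 = 18.522
  10–13 yr: 0.26 × 15.3 = 3.978
  14–17 yr: 0.09 × 60.7 = 5.463
  18+ yr: 0.11 × 33.9 = 3.729
Post-stratified estimate = 48.837 → 48.8%.

48.8%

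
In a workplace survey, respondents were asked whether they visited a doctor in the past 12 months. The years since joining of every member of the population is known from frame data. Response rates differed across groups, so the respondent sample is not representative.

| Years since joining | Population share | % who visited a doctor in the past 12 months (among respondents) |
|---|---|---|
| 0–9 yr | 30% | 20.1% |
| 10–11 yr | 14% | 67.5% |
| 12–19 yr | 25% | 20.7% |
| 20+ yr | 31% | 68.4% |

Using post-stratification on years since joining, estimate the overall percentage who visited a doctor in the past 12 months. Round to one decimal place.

Post-stratification weights by population share, not respondent share:
  0–9 yr: 0.3 × 20.1 = 6.03
  10–11 yr: 0.14 × 67.5 = 9.45
  12–19 yr: 0.25 × 20.7 = 5.175
  20+ yr: 0.31 × 68.4 = 21.204
Post-stratified estimate = 41.859 → 41.9%.

41.9%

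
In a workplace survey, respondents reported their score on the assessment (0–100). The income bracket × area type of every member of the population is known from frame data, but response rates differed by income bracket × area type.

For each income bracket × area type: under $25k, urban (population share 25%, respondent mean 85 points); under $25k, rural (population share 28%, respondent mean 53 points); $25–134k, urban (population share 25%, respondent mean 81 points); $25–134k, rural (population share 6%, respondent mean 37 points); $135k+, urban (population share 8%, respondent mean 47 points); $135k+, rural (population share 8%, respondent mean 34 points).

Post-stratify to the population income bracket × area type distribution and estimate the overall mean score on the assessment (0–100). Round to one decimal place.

65.0

Post-stratification weights by population share, not respondent share:
  under $25k, urban: 0.25 × 85 = 21.25
  under $25k, rural: 0.28 × 53 = 14.84
  $25–134k, urban: 0.25 × 81 = 20.25
  $25–134k, rural: 0.06 × 37 = 2.22
  $135k+, urban: 0.08 × 47 = 3.76
  $135k+, rural: 0.08 × 34 = 2.72
Post-stratified estimate = 65.04 → 65.0.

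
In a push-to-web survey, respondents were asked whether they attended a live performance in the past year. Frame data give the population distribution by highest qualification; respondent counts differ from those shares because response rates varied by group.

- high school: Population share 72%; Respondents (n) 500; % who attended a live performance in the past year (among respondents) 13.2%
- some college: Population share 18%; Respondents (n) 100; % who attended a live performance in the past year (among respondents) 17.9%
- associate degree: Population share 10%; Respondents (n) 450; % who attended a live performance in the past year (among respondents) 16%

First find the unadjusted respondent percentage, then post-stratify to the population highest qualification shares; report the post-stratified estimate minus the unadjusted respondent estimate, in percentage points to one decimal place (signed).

-0.5 percentage points

Naive respondent-only estimate (weights = respondent counts):
  (500/1050)×13.2 + (100/1050)×17.9 + (450/1050)×16 = 14.8476%
Post-stratified estimate weights by population shares:
  0.72×13.2 + 0.18×17.9 + 0.1×16 = 14.326%
Difference = 14.326 − 14.8476 = -0.5216 pp.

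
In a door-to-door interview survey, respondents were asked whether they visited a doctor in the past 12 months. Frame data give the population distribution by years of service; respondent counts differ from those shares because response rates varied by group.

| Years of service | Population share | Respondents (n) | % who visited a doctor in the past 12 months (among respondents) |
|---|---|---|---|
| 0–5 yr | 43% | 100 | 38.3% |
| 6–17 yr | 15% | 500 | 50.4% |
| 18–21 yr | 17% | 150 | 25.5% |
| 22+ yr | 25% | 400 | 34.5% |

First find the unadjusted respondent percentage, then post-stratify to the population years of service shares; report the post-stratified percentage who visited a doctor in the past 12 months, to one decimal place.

Unadjusted (pooled respondent) estimate weights by respondent counts:
  (100/1150)×38.3 + (500/1150)×50.4 + (150/1150)×25.5 + (400/1150)×34.5 = 40.5696%
Post-stratified estimate weights by population shares:
  0.43×38.3 + 0.15×50.4 + 0.17×25.5 + 0.25×34.5 = 36.989%

37.0%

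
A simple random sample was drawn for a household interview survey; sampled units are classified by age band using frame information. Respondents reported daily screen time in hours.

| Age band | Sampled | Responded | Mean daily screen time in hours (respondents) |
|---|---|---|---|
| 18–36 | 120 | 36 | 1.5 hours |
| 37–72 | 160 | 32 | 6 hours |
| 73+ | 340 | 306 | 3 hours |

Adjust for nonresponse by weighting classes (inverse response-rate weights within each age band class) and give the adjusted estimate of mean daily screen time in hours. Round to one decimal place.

3.5

Response rates by class: 18–36 36/120 = 30%, 37–72 32/160 = 20%, 73+ 306/340 = 90%.
Inverse-response-rate weighting restores each class to its sampled count, so class totals weight by n_sampled:
  18–36: 120 × 1.5 = 180
  37–72: 160 × 6 = 960
  73+: 340 × 3 = 1020
Adjusted estimate = 2160 / 620 = 3.48387 → 3.5.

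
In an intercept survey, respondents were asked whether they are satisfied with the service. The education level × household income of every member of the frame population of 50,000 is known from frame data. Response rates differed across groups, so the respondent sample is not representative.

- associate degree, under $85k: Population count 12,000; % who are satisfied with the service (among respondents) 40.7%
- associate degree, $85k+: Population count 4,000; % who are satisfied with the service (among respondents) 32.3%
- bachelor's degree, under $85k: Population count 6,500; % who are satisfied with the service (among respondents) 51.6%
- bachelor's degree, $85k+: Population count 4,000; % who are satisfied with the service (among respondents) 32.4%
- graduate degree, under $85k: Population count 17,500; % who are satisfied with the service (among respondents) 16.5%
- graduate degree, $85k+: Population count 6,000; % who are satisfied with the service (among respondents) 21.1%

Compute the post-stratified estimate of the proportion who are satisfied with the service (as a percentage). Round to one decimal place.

Post-stratification weights by population share, not respondent share:
  associate degree, under $85k: (12,000/50,000) × 40.7 = 9.768
  associate degree, $85k+: (4,000/50,000) × 32.3 = 2.584
  bachelor's degree, under $85k: (6,500/50,000) × 51.6 = 6.708
  bachelor's degree, $85k+: (4,000/50,000) × 32.4 = 2.592
  graduate degree, under $85k: (17,500/50,000) × 16.5 = 5.775
  graduate degree, $85k+: (6,000/50,000) × 21.1 = 2.532
Post-stratified estimate = 29.959 → 30.0%.

30.0%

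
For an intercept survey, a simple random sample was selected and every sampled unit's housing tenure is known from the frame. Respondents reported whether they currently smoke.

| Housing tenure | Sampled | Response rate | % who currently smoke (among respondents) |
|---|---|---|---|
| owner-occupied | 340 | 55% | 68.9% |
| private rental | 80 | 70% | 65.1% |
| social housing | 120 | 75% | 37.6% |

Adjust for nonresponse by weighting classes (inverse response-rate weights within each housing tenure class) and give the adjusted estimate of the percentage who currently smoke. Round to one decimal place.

Inverse-response-rate weighting restores each class to its sampled count, so class totals weight by n_sampled:
  owner-occupied: 340 × 68.9 = 23426
  private rental: 80 × 65.1 = 5208
  social housing: 120 × 37.6 = 4512
Adjusted estimate = 33,146 / 540 = 61.3815 → 61.4%.

61.4%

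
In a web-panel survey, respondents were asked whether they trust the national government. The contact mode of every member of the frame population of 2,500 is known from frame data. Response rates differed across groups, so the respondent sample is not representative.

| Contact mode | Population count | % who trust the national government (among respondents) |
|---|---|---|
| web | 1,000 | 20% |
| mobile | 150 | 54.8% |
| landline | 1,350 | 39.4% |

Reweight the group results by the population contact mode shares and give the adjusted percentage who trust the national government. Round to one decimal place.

Each cell contributes population-share × respondent value:
  web: (1,000/2,500) × 20 = 8
  mobile: (150/2,500) × 54.8 = 3.288
  landline: (1,350/2,500) × 39.4 = 21.276
Post-stratified estimate = 32.564 → 32.6%.

32.6%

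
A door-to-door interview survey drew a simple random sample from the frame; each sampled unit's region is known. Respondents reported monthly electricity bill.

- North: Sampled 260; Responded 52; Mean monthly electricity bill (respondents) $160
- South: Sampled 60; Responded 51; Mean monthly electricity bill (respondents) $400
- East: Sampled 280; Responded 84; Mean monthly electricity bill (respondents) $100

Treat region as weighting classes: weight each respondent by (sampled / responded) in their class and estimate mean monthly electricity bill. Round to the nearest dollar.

$156

Response rates by class: North 52/260 = 20%, South 51/60 = 85%, East 84/280 = 30%.
Weighting each respondent by the inverse class response rate inflates each class back to its sampled size, so the class weight is n_sampled:
  North: 260 × 160 = 41,600
  South: 60 × 400 = 24,000
  East: 280 × 100 = 28,000
Adjusted estimate = 93,600 / 600 = 156 → $156.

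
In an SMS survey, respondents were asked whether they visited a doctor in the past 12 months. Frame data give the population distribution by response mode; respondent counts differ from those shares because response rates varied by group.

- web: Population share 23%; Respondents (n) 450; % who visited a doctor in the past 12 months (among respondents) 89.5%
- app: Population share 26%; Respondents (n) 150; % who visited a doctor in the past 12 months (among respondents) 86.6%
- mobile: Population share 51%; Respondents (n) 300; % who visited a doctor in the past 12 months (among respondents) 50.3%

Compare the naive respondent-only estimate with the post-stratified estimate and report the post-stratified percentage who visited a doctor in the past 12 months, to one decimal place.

Naive respondent-only estimate (weights = respondent counts):
  (450/900)×89.5 + (150/900)×86.6 + (300/900)×50.3 = 75.95%
Post-stratifying to population shares instead:
  0.23×89.5 + 0.26×86.6 + 0.51×50.3 = 68.754%

68.8%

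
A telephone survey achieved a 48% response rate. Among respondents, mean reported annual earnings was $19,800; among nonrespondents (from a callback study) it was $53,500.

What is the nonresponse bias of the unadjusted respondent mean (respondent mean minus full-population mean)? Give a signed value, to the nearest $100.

-$17,500

Nonresponse fraction = 1 − 0.48 = 0.52.
Bias = (nonresponse fraction) × (respondent mean − nonrespondent mean)
     = 0.52 × (19,800 − 53,500) = 0.52 × -33,700 = -17,524.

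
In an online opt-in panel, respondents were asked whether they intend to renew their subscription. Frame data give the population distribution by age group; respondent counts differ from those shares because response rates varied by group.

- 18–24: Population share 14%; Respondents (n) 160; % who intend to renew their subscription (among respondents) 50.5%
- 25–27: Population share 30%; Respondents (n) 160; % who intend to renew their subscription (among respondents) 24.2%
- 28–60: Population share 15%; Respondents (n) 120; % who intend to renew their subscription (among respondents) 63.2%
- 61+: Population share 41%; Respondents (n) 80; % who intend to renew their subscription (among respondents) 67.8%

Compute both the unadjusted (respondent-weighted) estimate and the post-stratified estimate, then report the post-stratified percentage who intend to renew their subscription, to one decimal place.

51.6%

Unadjusted (pooled respondent) estimate weights by respondent counts:
  (160/520)×50.5 + (160/520)×24.2 + (120/520)×63.2 + (80/520)×67.8 = 48%
Reweighting by population age group shares:
  0.14×50.5 + 0.3×24.2 + 0.15×63.2 + 0.41×67.8 = 51.608%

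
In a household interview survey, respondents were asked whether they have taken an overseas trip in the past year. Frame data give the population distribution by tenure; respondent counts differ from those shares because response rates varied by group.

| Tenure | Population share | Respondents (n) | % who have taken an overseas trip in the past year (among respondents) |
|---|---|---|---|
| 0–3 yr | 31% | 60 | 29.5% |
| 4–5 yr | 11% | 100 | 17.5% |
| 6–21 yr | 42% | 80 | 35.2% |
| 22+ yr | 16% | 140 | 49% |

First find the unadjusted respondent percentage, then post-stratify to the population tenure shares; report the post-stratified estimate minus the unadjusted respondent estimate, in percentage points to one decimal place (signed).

-1.0 percentage points

Unadjusted (pooled respondent) estimate weights by respondent counts:
  (60/380)×29.5 + (100/380)×17.5 + (80/380)×35.2 + (140/380)×49 = 34.7263%
Post-stratifying to population shares instead:
  0.31×29.5 + 0.11×17.5 + 0.42×35.2 + 0.16×49 = 33.694%
Difference = 33.694 − 34.7263 = -1.0323 pp.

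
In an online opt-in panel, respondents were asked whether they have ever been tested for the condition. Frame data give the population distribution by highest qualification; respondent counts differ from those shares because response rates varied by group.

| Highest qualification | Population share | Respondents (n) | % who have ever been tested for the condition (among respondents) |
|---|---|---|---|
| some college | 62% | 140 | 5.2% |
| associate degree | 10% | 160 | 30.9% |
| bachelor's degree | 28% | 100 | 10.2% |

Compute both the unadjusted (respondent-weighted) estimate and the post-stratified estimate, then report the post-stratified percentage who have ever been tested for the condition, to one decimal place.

9.2%

Unadjusted (pooled respondent) estimate weights by respondent counts:
  (140/400)×5.2 + (160/400)×30.9 + (100/400)×10.2 = 16.73%
Reweighting by population highest qualification shares:
  0.62×5.2 + 0.1×30.9 + 0.28×10.2 = 9.17%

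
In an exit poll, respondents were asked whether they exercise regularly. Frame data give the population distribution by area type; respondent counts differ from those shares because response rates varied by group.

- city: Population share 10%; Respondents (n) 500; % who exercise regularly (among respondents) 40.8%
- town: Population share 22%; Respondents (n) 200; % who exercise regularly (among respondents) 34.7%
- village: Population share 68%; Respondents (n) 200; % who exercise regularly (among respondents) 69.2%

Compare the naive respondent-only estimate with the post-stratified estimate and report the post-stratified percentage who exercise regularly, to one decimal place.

Naive respondent-only estimate (weights = respondent counts):
  (500/900)×40.8 + (200/900)×34.7 + (200/900)×69.2 = 45.7556%
Post-stratifying to population shares instead:
  0.1×40.8 + 0.22×34.7 + 0.68×69.2 = 58.77%

58.8%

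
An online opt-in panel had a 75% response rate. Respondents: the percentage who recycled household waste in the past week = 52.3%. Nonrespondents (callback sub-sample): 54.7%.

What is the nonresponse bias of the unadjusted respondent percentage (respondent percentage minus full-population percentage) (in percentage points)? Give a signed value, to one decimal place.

Nonresponse fraction = 1 − 0.75 = 0.25.
Bias = (nonresponse fraction) × (respondent percentage − nonrespondent percentage)
     = 0.25 × (52.3 − 54.7) = 0.25 × -2.4 = -0.6.

-0.6 percentage points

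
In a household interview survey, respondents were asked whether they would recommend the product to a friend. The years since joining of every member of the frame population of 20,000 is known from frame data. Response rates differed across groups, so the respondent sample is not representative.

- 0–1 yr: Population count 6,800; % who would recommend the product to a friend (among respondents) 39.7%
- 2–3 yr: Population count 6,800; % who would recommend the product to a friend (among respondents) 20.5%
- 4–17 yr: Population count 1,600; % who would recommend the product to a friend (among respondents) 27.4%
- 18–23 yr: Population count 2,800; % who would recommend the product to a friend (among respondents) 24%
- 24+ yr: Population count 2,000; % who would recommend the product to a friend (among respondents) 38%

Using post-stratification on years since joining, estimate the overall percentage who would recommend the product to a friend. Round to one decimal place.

29.8%

Reweight to the known years since joining distribution:
  0–1 yr: (6,800/20,000) × 39.7 = 13.498
  2–3 yr: (6,800/20,000) × 20.5 = 6.97
  4–17 yr: (1,600/20,000) × 27.4 = 2.192
  18–23 yr: (2,800/20,000) × 24 = 3.36
  24+ yr: (2,000/20,000) × 38 = 3.8
Post-stratified estimate = 29.82 → 29.8%.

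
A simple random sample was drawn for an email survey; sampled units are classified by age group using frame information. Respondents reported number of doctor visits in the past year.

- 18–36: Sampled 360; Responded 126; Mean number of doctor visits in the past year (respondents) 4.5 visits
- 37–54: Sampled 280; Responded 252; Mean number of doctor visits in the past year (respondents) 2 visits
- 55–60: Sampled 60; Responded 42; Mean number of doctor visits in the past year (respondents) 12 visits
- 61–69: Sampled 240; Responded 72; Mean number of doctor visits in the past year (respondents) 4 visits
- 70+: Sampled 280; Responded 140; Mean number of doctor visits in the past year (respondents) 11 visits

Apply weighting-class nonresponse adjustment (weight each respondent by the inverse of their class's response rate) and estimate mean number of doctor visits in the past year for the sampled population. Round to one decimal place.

5.7

Response rates by class: 18–36 126/360 = 35%, 37–54 252/280 = 90%, 55–60 42/60 = 70%, 61–69 72/240 = 30%, 70+ 140/280 = 50%.
With weight = n_sampled/n_responded per class, the weighted class total is n_sampled:
  18–36: 360 × 4.5 = 1620
  37–54: 280 × 2 = 560
  55–60: 60 × 12 = 720
  61–69: 240 × 4 = 960
  70+: 280 × 11 = 3080
Adjusted estimate = 6940 / 1,220 = 5.68853 → 5.7.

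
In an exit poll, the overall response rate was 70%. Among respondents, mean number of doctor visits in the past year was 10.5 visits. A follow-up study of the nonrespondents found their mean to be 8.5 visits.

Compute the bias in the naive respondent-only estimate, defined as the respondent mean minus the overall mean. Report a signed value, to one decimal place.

Nonresponse fraction = 1 − 0.7 = 0.3.
Bias = (nonresponse fraction) × (respondent mean − nonrespondent mean)
     = 0.3 × (10.5 − 8.5) = 0.3 × 2 = 0.6.

+0.6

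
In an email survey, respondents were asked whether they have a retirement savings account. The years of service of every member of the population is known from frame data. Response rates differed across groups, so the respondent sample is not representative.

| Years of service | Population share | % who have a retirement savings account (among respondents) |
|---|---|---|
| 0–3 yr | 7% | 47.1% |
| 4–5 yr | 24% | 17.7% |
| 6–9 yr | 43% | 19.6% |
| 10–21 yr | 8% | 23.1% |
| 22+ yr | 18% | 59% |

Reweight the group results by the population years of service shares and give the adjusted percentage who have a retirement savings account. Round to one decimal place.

Each cell contributes population-share × respondent value:
  0–3 yr: 0.07 × 47.1 = 3.297
  4–5 yr: 0.24 × 17.7 = 4.248
  6–9 yr: 0.43 × 19.6 = 8.428
  10–21 yr: 0.08 × 23.1 = 1.848
  22+ yr: 0.18 × 59 = 10.62
Post-stratified estimate = 28.441 → 28.4%.

28.4%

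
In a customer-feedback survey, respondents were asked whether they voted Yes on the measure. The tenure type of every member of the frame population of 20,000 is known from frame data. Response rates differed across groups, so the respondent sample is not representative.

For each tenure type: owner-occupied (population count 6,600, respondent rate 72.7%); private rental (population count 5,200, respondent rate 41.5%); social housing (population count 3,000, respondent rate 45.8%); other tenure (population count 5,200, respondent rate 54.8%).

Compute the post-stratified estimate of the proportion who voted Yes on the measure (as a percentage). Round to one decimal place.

55.9%

Weight each group's respondent value by its population share:
  owner-occupied: (6,600/20,000) × 72.7 = 23.991
  private rental: (5,200/20,000) × 41.5 = 10.79
  social housing: (3,000/20,000) × 45.8 = 6.87
  other tenure: (5,200/20,000) × 54.8 = 14.248
Post-stratified estimate = 55.899 → 55.9%.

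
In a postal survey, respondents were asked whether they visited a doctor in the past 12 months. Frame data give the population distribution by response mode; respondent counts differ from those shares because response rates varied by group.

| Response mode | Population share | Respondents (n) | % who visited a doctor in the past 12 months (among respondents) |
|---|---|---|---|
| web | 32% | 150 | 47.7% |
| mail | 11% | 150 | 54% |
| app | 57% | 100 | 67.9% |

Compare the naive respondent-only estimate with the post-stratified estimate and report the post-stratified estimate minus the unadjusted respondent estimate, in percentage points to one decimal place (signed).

+4.8 percentage points

Without adjustment, the pooled respondent share is:
  (150/400)×47.7 + (150/400)×54 + (100/400)×67.9 = 55.1125%
Reweighting by population response mode shares:
  0.32×47.7 + 0.11×54 + 0.57×67.9 = 59.907%
Difference = 59.907 − 55.1125 = 4.7945 pp.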